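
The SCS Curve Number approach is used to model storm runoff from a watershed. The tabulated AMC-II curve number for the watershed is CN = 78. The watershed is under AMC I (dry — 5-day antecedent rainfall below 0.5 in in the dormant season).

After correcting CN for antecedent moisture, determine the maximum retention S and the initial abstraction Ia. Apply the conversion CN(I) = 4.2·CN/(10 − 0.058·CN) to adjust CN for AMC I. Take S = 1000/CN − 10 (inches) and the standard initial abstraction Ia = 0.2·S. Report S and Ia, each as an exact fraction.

CN(I) from CN(II)=78: (4.2·78)/(10 − 0.058·78) = 81900/1369 ≈ 59.825
S = 1000/(81900/1369) − 10 = 5500/819 in ≈ 6.716 in
Ia = 0.2S: 0.2·6.716 = 1.343 in (exactly 1100/819)

S = 5500/819 in ≈ 6.716 in; Ia = 1100/819 in ≈ 1.343 in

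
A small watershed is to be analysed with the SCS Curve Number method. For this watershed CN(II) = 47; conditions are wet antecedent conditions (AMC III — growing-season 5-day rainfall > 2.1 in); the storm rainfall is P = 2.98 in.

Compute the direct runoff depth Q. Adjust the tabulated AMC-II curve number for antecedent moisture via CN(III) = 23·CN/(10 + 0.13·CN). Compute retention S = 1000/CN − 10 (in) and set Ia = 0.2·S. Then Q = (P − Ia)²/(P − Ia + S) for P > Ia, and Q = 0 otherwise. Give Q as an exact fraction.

Q = 11678908761/20164379450 in ≈ 0.579 in

CN(III) from CN(II)=47: (23·47)/(10 + 0.13·47) = 108100/1611 ≈ 67.101
Retention S: 1000/CN − 10 with CN=67.101 → S = 5300/1081 ≈ 4.903 in
Ia = 0.2·(5300/1081) = 1060/1081 in ≈ 0.981 in
Excess rainfall: 2.980 − 0.981 = 1.999 in; P > Ia so Q > 0
Q = (108069/54050)²/((108069/54050) + 5300/1081) = (11678908761/2921402500)/(373069/54050) = 11678908761/20164379450 in ≈ 0.579 in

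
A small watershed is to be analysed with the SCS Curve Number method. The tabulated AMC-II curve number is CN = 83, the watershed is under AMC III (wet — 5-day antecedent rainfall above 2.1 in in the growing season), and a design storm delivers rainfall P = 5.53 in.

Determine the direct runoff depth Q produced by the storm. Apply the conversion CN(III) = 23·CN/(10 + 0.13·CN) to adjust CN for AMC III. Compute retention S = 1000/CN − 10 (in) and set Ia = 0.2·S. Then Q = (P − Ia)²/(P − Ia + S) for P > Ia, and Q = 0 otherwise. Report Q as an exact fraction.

CN(III) from CN(II)=83: (23·83)/(10 + 0.13·83) = 190900/2079 ≈ 91.823
Retention S: 1000/CN − 10 with CN=91.823 → S = 1700/1909 ≈ 0.891 in
Ia = 0.2·(1700/1909) = 340/1909 in ≈ 0.178 in
P − Ia = 5.530 − 0.178 = 1021677/190900 ≈ 5.352 in (> 0, runoff occurs)
Runoff Q = (P−Ia)²/(P−Ia+S) = (5.352)²/(5.352+0.891) = 1043823892329/227491139300 ≈ 4.588 in

Q = 1043823892329/227491139300 in ≈ 4.588 in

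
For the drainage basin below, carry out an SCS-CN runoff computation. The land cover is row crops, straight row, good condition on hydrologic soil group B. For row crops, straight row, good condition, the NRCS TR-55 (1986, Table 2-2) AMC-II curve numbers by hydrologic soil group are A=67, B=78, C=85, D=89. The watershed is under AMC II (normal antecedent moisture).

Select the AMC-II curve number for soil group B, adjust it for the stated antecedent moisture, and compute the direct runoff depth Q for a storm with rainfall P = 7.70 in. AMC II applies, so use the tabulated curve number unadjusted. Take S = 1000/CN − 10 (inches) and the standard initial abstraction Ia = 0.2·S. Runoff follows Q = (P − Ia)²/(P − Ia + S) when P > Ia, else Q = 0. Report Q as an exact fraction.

Q = 704099/137670 in ≈ 5.114 in

NRCS table: row crops, straight row, good condition, soil group B → CN(II) = 78
Average conditions: CN = 78 (no AMC adjustment).
S = 1000/78 − 10 = 110/39 in ≈ 2.821 in
Ia = 0.2S: 0.2·2.821 = 0.564 in (exactly 22/39)
P − Ia = 7.700 − 0.564 = 2783/390 ≈ 7.136 in (> 0, runoff occurs)
Runoff Q = (P−Ia)²/(P−Ia+S) = (7.136)²/(7.136+2.821) = 704099/137670 ≈ 5.114 in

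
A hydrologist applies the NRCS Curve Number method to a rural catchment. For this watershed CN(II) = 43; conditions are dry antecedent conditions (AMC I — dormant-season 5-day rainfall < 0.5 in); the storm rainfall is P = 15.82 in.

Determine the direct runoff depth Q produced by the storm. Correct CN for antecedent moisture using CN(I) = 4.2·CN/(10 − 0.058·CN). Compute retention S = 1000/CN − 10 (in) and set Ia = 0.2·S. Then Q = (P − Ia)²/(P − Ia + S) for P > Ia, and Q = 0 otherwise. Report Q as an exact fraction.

Adjust CN=43 to AMC I: 4.2·43/(10 − 0.058·43) → (903/5) ÷ (3753/500) = 30100/1251 ≈ 24.061
S = 1000/(30100/1251) − 10 = 9500/301 in ≈ 31.561 in
Initial abstraction Ia = S/5 = (9500/301)/5 = 1900/301 ≈ 6.312 in
Excess rainfall: 15.820 − 6.312 = 9.508 in; P > Ia so Q > 0
Q: (143091/15050)² ÷ (618091/15050) = 20475034281/9302269550 in (≈ 2.201 in)

Q = 20475034281/9302269550 in ≈ 2.201 in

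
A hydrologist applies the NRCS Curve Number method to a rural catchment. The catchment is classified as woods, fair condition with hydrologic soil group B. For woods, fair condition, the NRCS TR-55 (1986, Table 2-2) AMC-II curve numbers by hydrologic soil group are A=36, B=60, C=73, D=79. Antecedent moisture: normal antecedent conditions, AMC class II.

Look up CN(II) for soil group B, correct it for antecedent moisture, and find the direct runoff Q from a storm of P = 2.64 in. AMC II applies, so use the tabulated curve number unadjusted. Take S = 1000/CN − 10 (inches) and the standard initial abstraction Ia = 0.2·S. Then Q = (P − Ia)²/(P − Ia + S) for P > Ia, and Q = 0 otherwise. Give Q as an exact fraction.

NRCS table: woods, fair condition, soil group B → CN(II) = 60
CN(II) = 60; AMC II needs no correction.
Retention S: 1000/CN − 10 with CN=60.000 → S = 20/3 ≈ 6.667 in
Ia = 0.2S: 0.2·6.667 = 1.333 in (exactly 4/3)
Since P=2.640 > Ia=1.333: effective rainfall P−Ia = 98/75 in
Q: (98/75)² ÷ (598/75) = 4802/22425 in (≈ 0.214 in)

Q = 4802/22425 in ≈ 0.214 in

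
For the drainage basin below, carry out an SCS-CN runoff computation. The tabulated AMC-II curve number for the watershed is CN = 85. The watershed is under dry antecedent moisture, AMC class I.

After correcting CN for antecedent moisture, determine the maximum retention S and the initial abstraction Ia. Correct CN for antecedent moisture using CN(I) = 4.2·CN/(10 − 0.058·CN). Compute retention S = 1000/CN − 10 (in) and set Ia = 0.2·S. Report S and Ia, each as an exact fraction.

Dry (AMC I): CN(I) = 4.2·85/(10 − 0.058·85) = 357/(507/100) = 11900/169 ≈ 70.414
S = 1000/(11900/169) − 10 = 500/119 in ≈ 4.202 in
Initial abstraction Ia = S/5 = (500/119)/5 = 100/119 ≈ 0.840 in

S = 500/119 in ≈ 4.202 in; Ia = 100/119 in ≈ 0.840 in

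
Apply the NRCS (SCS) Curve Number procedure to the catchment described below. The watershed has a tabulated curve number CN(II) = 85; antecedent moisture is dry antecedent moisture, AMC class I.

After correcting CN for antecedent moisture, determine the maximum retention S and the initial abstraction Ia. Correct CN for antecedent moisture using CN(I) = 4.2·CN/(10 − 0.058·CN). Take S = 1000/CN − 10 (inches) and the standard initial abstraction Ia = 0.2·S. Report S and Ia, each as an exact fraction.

Dry (AMC I): CN(I) = 4.2·85/(10 − 0.058·85) = 357/(507/100) = 11900/169 ≈ 70.414
Max retention: S = 1000/(11900/169) − 10 = 500/119 in (≈ 4.202 in)
Initial abstraction Ia = S/5 = (500/119)/5 = 100/119 ≈ 0.840 in

S = 500/119 in ≈ 4.202 in; Ia = 100/119 in ≈ 0.840 in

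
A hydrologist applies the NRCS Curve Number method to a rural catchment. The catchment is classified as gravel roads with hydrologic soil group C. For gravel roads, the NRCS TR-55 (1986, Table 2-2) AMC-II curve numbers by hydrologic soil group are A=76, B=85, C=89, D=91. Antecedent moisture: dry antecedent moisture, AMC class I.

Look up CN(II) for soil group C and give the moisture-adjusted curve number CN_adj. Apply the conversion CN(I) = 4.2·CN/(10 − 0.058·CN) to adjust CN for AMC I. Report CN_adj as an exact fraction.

CN_adj = 186900/2419 ≈ 77.263

NRCS table: gravel roads, soil group C → CN(II) = 89
Dry (AMC I): CN(I) = 4.2·89/(10 − 0.058·89) = (1869/5)/(2419/500) = 186900/2419 ≈ 77.263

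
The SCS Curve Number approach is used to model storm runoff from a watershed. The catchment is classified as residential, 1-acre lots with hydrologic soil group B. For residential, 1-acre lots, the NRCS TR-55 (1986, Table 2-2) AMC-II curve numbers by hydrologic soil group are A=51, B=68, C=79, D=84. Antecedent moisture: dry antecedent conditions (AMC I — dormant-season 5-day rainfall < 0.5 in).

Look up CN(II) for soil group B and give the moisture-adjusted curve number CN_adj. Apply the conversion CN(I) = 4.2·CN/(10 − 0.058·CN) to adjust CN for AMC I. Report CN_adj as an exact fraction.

CN_adj = 35700/757 ≈ 47.160

NRCS table: residential, 1-acre lots, soil group B → CN(II) = 68
Dry (AMC I): CN(I) = 4.2·68/(10 − 0.058·68) = (1428/5)/(757/125) = 35700/757 ≈ 47.160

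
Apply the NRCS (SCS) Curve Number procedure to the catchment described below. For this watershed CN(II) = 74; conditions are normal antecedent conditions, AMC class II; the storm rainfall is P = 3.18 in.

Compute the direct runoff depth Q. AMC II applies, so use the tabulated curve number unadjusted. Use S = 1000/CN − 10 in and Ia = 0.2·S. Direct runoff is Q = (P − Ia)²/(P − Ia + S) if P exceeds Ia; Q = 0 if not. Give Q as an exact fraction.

Q = 21003889/20503550 in ≈ 1.024 in

CN(II) = 74; AMC II needs no correction.
Max retention: S = 1000/74 − 10 = 130/37 in (≈ 3.514 in)
Initial abstraction Ia = S/5 = (130/37)/5 = 26/37 ≈ 0.703 in
P − Ia = 3.180 − 0.703 = 4583/1850 ≈ 2.477 in (> 0, runoff occurs)
Q: (4583/1850)² ÷ (11083/1850) = 21003889/20503550 in (≈ 1.024 in)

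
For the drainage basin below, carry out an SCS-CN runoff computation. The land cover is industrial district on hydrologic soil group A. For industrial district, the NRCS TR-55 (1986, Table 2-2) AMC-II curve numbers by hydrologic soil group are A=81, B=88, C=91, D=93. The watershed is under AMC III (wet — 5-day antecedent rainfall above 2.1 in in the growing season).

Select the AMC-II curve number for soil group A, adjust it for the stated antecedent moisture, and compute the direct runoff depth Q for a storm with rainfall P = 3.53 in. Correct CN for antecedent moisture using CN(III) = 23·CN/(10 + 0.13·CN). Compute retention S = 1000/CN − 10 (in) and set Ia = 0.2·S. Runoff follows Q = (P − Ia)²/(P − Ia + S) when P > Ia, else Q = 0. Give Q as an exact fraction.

NRCS table: industrial district, soil group A → CN(II) = 81
Adjust CN=81 to AMC III: 23·81/(10 + 0.13·81) → 1863 ÷ (2053/100) = 186300/2053 ≈ 90.745
S = 1000/(186300/2053) − 10 = 1900/1863 in ≈ 1.020 in
Ia = 0.2·(1900/1863) = 380/1863 in ≈ 0.204 in
Excess rainfall: 3.530 − 0.204 = 3.326 in; P > Ia so Q > 0
Runoff Q = (P−Ia)²/(P−Ia+S) = (3.326)²/(3.326+1.020) = 383952490321/150835745700 ≈ 2.546 in

Q = 383952490321/150835745700 in ≈ 2.546 in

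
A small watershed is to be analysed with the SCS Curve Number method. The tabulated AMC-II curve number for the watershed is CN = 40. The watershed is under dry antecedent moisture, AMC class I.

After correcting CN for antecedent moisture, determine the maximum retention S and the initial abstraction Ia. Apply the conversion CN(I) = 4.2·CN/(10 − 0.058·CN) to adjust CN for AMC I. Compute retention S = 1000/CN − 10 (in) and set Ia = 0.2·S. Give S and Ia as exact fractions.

Dry (AMC I): CN(I) = 4.2·40/(10 − 0.058·40) = 168/(192/25) = 175/8 ≈ 21.875
Max retention: S = 1000/(175/8) − 10 = 250/7 in (≈ 35.714 in)
Initial abstraction Ia = S/5 = (250/7)/5 = 50/7 ≈ 7.143 in

S = 250/7 in ≈ 35.714 in; Ia = 50/7 in ≈ 7.143 in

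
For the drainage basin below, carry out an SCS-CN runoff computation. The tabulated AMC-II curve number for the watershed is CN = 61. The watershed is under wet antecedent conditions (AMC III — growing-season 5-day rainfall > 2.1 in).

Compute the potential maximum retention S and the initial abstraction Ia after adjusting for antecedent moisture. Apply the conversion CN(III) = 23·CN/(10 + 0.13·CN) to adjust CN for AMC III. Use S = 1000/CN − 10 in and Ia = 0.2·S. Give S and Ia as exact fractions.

S = 3900/1403 in ≈ 2.780 in; Ia = 780/1403 in ≈ 0.556 in

Wet (AMC III): CN(III) = 23·61/(10 + 0.13·61) = 1403/(1793/100) = 140300/1793 ≈ 78.249
Max retention: S = 1000/(140300/1793) − 10 = 3900/1403 in (≈ 2.780 in)
Ia = 0.2·(3900/1403) = 780/1403 in ≈ 0.556 in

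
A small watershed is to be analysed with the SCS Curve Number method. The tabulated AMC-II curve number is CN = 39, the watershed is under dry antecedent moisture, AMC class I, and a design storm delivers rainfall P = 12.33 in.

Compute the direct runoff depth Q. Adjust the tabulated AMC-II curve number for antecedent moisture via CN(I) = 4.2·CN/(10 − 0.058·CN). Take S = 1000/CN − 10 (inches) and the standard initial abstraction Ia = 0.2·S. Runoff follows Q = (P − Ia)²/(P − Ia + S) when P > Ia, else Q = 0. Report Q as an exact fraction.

Q = 159861629929/282540831300 in ≈ 0.566 in

CN(I) from CN(II)=39: (4.2·39)/(10 − 0.058·39) = 81900/3869 ≈ 21.168
Retention S: 1000/CN − 10 with CN=21.168 → S = 30500/819 ≈ 37.241 in
Ia = 0.2·(30500/819) = 6100/819 in ≈ 7.448 in
Since P=12.330 > Ia=7.448: effective rainfall P−Ia = 399827/81900 in
Q: (399827/81900)² ÷ (3449827/81900) = 159861629929/282540831300 in (≈ 0.566 in)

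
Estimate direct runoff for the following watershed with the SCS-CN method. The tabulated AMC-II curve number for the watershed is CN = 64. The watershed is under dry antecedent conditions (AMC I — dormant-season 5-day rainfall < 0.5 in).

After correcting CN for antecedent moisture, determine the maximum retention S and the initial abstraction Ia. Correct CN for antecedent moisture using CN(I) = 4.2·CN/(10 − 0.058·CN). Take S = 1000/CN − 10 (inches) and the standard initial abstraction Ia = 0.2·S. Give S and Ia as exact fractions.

Adjust CN=64 to AMC I: 4.2·64/(10 − 0.058·64) → (1344/5) ÷ (786/125) = 5600/131 ≈ 42.748
S = 1000/(5600/131) − 10 = 375/28 in ≈ 13.393 in
Ia = 0.2·(375/28) = 75/28 in ≈ 2.679 in

S = 375/28 in ≈ 13.393 in; Ia = 75/28 in ≈ 2.679 in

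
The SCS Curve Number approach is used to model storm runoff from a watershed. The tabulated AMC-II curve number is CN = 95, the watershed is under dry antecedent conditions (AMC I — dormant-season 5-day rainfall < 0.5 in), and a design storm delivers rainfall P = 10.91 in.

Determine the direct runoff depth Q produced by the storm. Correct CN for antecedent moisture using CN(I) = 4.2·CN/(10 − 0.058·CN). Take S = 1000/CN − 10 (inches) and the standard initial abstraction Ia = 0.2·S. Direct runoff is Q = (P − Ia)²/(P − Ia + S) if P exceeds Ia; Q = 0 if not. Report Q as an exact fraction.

CN(I) from CN(II)=95: (4.2·95)/(10 − 0.058·95) = 39900/449 ≈ 88.864
Max retention: S = 1000/(39900/449) − 10 = 500/399 in (≈ 1.253 in)
Initial abstraction Ia = S/5 = (500/399)/5 = 100/399 ≈ 0.251 in
Excess rainfall: 10.910 − 0.251 = 10.659 in; P > Ia so Q > 0
Q = (425309/39900)²/((425309/39900) + 500/399) = (180887745481/1592010000)/(475309/39900) = 180887745481/18964829100 in ≈ 9.538 in

Q = 180887745481/18964829100 in ≈ 9.538 in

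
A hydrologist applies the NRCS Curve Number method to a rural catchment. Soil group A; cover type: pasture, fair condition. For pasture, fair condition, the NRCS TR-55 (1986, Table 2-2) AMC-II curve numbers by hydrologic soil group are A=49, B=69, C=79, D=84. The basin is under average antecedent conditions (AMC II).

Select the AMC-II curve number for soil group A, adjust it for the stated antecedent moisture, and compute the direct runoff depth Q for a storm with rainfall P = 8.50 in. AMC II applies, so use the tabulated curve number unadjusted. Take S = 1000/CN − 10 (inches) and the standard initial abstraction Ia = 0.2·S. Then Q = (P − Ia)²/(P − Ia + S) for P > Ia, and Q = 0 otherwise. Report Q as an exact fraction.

Q = 23273/9506 in ≈ 2.448 in

NRCS table: pasture, fair condition, soil group A → CN(II) = 49
CN(II) = 49; AMC II needs no correction.
Max retention: S = 1000/49 − 10 = 510/49 in (≈ 10.408 in)
Ia = 0.2S: 0.2·10.408 = 2.082 in (exactly 102/49)
Excess rainfall: 8.500 − 2.082 = 6.418 in; P > Ia so Q > 0
Q: (629/98)² ÷ (1649/98) = 23273/9506 in (≈ 2.448 in)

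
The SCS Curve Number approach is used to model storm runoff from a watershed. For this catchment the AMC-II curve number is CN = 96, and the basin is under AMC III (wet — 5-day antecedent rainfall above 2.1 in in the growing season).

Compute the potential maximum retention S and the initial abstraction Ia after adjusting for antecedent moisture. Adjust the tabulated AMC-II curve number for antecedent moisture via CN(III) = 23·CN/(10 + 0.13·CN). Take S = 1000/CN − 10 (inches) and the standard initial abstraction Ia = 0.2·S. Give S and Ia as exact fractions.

Wet (AMC III): CN(III) = 23·96/(10 + 0.13·96) = 2208/(562/25) = 27600/281 ≈ 98.221
Retention S: 1000/CN − 10 with CN=98.221 → S = 25/138 ≈ 0.181 in
Initial abstraction Ia = S/5 = (25/138)/5 = 5/138 ≈ 0.036 in

S = 25/138 in ≈ 0.181 in; Ia = 5/138 in ≈ 0.036 in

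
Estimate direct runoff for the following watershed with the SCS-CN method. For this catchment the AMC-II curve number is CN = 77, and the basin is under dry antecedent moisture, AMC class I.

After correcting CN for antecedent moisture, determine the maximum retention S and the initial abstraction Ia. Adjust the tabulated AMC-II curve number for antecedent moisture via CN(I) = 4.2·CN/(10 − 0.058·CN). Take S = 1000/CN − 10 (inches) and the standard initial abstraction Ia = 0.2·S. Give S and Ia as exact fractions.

S = 11500/1617 in ≈ 7.112 in; Ia = 2300/1617 in ≈ 1.422 in

CN(I) from CN(II)=77: (4.2·77)/(10 − 0.058·77) = 161700/2767 ≈ 58.439
Max retention: S = 1000/(161700/2767) − 10 = 11500/1617 in (≈ 7.112 in)
Initial abstraction Ia = S/5 = (11500/1617)/5 = 2300/1617 ≈ 1.422 in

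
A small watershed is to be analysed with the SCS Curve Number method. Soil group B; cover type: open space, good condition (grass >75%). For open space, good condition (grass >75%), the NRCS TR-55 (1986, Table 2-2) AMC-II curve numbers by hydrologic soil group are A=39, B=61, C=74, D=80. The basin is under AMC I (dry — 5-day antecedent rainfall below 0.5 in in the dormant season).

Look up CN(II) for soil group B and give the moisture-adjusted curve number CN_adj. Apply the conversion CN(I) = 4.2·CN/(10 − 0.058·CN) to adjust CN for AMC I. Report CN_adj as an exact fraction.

NRCS table: open space, good condition (grass >75%), soil group B → CN(II) = 61
CN(I) from CN(II)=61: (4.2·61)/(10 − 0.058·61) = 42700/1077 ≈ 39.647

CN_adj = 42700/1077 ≈ 39.647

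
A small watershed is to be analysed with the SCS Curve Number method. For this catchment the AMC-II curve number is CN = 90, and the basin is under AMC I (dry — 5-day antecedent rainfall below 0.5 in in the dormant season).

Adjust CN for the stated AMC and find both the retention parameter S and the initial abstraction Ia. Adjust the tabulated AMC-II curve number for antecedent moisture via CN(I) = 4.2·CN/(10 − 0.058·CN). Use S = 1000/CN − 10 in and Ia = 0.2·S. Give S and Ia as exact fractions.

S = 500/189 in ≈ 2.646 in; Ia = 100/189 in ≈ 0.529 in

Adjust CN=90 to AMC I: 4.2·90/(10 − 0.058·90) → 378 ÷ (239/50) = 18900/239 ≈ 79.079
Max retention: S = 1000/(18900/239) − 10 = 500/189 in (≈ 2.646 in)
Initial abstraction Ia = S/5 = (500/189)/5 = 100/189 ≈ 0.529 in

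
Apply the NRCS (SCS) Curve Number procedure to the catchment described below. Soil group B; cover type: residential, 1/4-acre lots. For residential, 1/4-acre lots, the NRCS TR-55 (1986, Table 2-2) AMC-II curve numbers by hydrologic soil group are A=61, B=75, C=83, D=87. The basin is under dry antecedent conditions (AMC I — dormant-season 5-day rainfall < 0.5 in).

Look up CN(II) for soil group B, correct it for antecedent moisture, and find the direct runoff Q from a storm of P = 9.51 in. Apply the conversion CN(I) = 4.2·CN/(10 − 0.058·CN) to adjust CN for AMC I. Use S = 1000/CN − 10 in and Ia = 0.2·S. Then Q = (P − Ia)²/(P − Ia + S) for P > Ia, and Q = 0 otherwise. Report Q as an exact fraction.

Q = 2491307569/629451900 in ≈ 3.958 in

NRCS table: residential, 1/4-acre lots, soil group B → CN(II) = 75
Dry (AMC I): CN(I) = 4.2·75/(10 − 0.058·75) = 315/(113/20) = 6300/113 ≈ 55.752
Retention S: 1000/CN − 10 with CN=55.752 → S = 500/63 ≈ 7.937 in
Ia = 0.2·(500/63) = 100/63 in ≈ 1.587 in
Since P=9.510 > Ia=1.587: effective rainfall P−Ia = 49913/6300 in
Runoff Q = (P−Ia)²/(P−Ia+S) = (7.923)²/(7.923+7.937) = 2491307569/629451900 ≈ 3.958 in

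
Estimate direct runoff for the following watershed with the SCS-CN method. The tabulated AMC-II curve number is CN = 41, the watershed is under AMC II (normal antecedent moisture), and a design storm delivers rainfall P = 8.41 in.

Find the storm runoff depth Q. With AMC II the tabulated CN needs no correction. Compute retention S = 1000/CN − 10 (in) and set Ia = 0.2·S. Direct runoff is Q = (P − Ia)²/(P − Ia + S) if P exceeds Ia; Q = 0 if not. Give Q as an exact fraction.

Q = 514427761/334892100 in ≈ 1.536 in

AMC II — tabulated CN = 41 applies directly.
Max retention: S = 1000/41 − 10 = 590/41 in (≈ 14.390 in)
Initial abstraction Ia = S/5 = (590/41)/5 = 118/41 ≈ 2.878 in
Since P=8.410 > Ia=2.878: effective rainfall P−Ia = 22681/4100 in
Q = (22681/4100)²/((22681/4100) + 590/41) = (514427761/16810000)/(81681/4100) = 514427761/334892100 in ≈ 1.536 in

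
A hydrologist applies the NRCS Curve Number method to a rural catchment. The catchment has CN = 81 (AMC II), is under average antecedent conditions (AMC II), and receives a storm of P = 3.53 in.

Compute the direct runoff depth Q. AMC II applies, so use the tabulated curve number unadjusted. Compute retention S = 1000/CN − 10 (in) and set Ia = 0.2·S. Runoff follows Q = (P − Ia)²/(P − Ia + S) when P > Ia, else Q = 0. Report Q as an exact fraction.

AMC II — tabulated CN = 81 applies directly.
Max retention: S = 1000/81 − 10 = 190/81 in (≈ 2.346 in)
Ia = 0.2·(190/81) = 38/81 in ≈ 0.469 in
Excess rainfall: 3.530 − 0.469 = 3.061 in; P > Ia so Q > 0
Q: (24793/8100)² ÷ (43793/8100) = 614692849/354723300 in (≈ 1.733 in)

Q = 614692849/354723300 in ≈ 1.733 in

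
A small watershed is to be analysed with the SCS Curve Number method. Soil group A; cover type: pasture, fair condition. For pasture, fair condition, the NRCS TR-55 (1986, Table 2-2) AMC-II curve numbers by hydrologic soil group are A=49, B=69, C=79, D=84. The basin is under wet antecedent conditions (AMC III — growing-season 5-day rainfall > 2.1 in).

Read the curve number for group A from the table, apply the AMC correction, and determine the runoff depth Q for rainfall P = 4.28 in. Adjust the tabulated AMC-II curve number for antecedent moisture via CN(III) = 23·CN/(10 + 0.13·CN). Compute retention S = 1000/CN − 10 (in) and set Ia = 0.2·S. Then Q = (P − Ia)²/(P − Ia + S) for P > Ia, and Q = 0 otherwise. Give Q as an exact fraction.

Q = 9041917921/6271445075 in ≈ 1.442 in

NRCS table: pasture, fair condition, soil group A → CN(II) = 49
Wet (AMC III): CN(III) = 23·49/(10 + 0.13·49) = 1127/(1637/100) = 112700/1637 ≈ 68.845
Max retention: S = 1000/(112700/1637) − 10 = 5100/1127 in (≈ 4.525 in)
Ia = 0.2·(5100/1127) = 1020/1127 in ≈ 0.905 in
P − Ia = 4.280 − 0.905 = 95089/28175 ≈ 3.375 in (> 0, runoff occurs)
Runoff Q = (P−Ia)²/(P−Ia+S) = (3.375)²/(3.375+4.525) = 9041917921/6271445075 ≈ 1.442 in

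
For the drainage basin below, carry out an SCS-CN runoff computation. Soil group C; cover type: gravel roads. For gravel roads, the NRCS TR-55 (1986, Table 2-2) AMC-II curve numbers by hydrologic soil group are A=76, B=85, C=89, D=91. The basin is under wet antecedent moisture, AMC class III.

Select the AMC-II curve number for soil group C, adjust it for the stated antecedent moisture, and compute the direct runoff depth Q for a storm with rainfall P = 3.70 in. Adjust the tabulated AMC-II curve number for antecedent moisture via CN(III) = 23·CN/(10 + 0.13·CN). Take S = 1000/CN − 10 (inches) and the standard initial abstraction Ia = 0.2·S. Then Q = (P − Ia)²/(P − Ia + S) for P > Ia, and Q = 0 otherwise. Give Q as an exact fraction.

NRCS table: gravel roads, soil group C → CN(II) = 89
CN(III) from CN(II)=89: (23·89)/(10 + 0.13·89) = 204700/2157 ≈ 94.900
Retention S: 1000/CN − 10 with CN=94.900 → S = 1100/2047 ≈ 0.537 in
Ia = 0.2S: 0.2·0.537 = 0.107 in (exactly 220/2047)
Excess rainfall: 3.700 − 0.107 = 3.593 in; P > Ia so Q > 0
Q: (73539/20470)² ÷ (84539/20470) = 5407984521/1730513330 in (≈ 3.125 in)

Q = 5407984521/1730513330 in ≈ 3.125 in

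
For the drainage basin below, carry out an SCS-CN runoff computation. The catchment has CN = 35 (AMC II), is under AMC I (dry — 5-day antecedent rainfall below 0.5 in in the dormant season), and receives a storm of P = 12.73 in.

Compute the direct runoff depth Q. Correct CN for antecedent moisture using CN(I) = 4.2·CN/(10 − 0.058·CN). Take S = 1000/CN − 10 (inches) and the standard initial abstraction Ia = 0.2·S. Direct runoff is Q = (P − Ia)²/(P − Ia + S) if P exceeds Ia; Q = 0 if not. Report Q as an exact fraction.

Q = 3263951161/10394825700 in ≈ 0.314 in

Adjust CN=35 to AMC I: 4.2·35/(10 − 0.058·35) → 147 ÷ (797/100) = 14700/797 ≈ 18.444
S = 1000/(14700/797) − 10 = 6500/147 in ≈ 44.218 in
Ia = 0.2·(6500/147) = 1300/147 in ≈ 8.844 in
P − Ia = 12.730 − 8.844 = 57131/14700 ≈ 3.886 in (> 0, runoff occurs)
Q = (57131/14700)²/((57131/14700) + 6500/147) = (3263951161/216090000)/(707131/14700) = 3263951161/10394825700 in ≈ 0.314 in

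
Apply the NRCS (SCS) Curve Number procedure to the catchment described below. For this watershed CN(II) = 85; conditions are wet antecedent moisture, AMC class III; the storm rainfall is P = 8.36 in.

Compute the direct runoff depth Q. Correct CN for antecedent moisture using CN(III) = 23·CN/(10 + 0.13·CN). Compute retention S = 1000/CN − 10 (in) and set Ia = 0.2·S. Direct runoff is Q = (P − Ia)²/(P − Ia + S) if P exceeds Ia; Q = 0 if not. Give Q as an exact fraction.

Q = 6435087961/857453225 in ≈ 7.505 in

CN(III) from CN(II)=85: (23·85)/(10 + 0.13·85) = 39100/421 ≈ 92.874
S = 1000/(39100/421) − 10 = 300/391 in ≈ 0.767 in
Ia = 0.2·(300/391) = 60/391 in ≈ 0.153 in
P − Ia = 8.360 − 0.153 = 80219/9775 ≈ 8.207 in (> 0, runoff occurs)
Runoff Q = (P−Ia)²/(P−Ia+S) = (8.207)²/(8.207+0.767) = 6435087961/857453225 ≈ 7.505 in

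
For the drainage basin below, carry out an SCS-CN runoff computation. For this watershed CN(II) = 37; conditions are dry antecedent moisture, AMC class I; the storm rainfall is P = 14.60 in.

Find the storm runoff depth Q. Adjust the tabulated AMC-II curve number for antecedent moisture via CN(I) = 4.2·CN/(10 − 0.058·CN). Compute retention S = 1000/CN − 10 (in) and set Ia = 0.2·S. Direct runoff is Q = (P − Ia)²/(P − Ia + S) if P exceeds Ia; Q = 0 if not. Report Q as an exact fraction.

Q = 1442401/1609685 in ≈ 0.896 in

Dry (AMC I): CN(I) = 4.2·37/(10 − 0.058·37) = (777/5)/(3927/500) = 3700/187 ≈ 19.786
S = 1000/(3700/187) − 10 = 1500/37 in ≈ 40.541 in
Ia = 0.2·(1500/37) = 300/37 in ≈ 8.108 in
Since P=14.600 > Ia=8.108: effective rainfall P−Ia = 1201/185 in
Q = (1201/185)²/((1201/185) + 1500/37) = (1442401/34225)/(8701/185) = 1442401/1609685 in ≈ 0.896 in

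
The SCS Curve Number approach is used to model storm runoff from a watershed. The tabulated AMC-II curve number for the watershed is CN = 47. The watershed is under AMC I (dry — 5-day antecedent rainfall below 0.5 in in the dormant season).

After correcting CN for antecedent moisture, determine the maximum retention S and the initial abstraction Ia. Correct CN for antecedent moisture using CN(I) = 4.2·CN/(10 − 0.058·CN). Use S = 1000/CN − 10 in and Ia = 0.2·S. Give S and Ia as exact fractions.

S = 26500/987 in ≈ 26.849 in; Ia = 5300/987 in ≈ 5.370 in

Dry (AMC I): CN(I) = 4.2·47/(10 − 0.058·47) = (987/5)/(3637/500) = 98700/3637 ≈ 27.138
S = 1000/(98700/3637) − 10 = 26500/987 in ≈ 26.849 in
Ia = 0.2·(26500/987) = 5300/987 in ≈ 5.370 in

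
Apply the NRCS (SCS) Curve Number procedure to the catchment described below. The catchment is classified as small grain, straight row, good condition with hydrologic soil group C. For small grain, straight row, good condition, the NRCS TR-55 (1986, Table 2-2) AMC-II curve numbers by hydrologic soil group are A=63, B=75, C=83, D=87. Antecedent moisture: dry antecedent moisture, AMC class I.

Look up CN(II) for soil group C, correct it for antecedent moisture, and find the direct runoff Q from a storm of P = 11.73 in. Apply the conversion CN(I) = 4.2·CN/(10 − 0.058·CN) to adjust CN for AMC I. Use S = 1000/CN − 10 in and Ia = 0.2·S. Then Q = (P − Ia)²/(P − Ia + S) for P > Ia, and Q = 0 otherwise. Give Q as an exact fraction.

Q = 206699791913/27934538100 in ≈ 7.399 in

NRCS table: small grain, straight row, good condition, soil group C → CN(II) = 83
Adjust CN=83 to AMC I: 4.2·83/(10 − 0.058·83) → (1743/5) ÷ (2593/500) = 174300/2593 ≈ 67.219
S = 1000/(174300/2593) − 10 = 8500/1743 in ≈ 4.877 in
Ia = 0.2·(8500/1743) = 1700/1743 in ≈ 0.975 in
Since P=11.730 > Ia=0.975: effective rainfall P−Ia = 1874539/174300 in
Runoff Q = (P−Ia)²/(P−Ia+S) = (10.755)²/(10.755+4.877) = 206699791913/27934538100 ≈ 7.399 in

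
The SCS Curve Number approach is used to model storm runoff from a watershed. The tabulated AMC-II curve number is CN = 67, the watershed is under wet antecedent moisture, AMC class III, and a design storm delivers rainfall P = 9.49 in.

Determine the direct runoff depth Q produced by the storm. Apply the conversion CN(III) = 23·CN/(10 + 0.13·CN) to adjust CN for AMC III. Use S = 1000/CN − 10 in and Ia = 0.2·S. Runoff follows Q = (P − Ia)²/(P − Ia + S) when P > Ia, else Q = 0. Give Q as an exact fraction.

Q = 1949958095281/266039626900 in ≈ 7.330 in

Adjust CN=67 to AMC III: 23·67/(10 + 0.13·67) → 1541 ÷ (1871/100) = 154100/1871 ≈ 82.362
Retention S: 1000/CN − 10 with CN=82.362 → S = 3300/1541 ≈ 2.141 in
Ia = 0.2S: 0.2·2.141 = 0.428 in (exactly 660/1541)
P − Ia = 9.490 − 0.428 = 1396409/154100 ≈ 9.062 in (> 0, runoff occurs)
Runoff Q = (P−Ia)²/(P−Ia+S) = (9.062)²/(9.062+2.141) = 1949958095281/266039626900 ≈ 7.330 in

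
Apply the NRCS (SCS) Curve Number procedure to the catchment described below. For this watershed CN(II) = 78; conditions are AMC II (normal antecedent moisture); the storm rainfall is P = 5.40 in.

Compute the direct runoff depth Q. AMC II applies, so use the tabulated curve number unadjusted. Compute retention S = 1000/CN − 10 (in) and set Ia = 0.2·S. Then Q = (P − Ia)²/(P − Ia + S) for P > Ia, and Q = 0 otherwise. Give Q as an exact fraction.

Q = 889249/291135 in ≈ 3.054 in

AMC II — tabulated CN = 78 applies directly.
S = 1000/78 − 10 = 110/39 in ≈ 2.821 in
Initial abstraction Ia = S/5 = (110/39)/5 = 22/39 ≈ 0.564 in
P − Ia = 5.400 − 0.564 = 943/195 ≈ 4.836 in (> 0, runoff occurs)
Q: (943/195)² ÷ (1493/195) = 889249/291135 in (≈ 3.054 in)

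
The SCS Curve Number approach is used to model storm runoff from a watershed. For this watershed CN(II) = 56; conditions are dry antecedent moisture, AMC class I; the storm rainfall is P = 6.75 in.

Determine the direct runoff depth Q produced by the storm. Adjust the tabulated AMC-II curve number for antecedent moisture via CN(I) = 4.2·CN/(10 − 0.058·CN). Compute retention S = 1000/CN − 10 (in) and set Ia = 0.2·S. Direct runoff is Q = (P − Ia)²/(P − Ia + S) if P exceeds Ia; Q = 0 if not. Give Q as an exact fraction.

Dry (AMC I): CN(I) = 4.2·56/(10 − 0.058·56) = (1176/5)/(844/125) = 7350/211 ≈ 34.834
S = 1000/(7350/211) − 10 = 2750/147 in ≈ 18.707 in
Initial abstraction Ia = S/5 = (2750/147)/5 = 550/147 ≈ 3.741 in
P − Ia = 6.750 − 3.741 = 1769/588 ≈ 3.009 in (> 0, runoff occurs)
Runoff Q = (P−Ia)²/(P−Ia+S) = (3.009)²/(3.009+18.707) = 3129361/7508172 ≈ 0.417 in

Q = 3129361/7508172 in ≈ 0.417 in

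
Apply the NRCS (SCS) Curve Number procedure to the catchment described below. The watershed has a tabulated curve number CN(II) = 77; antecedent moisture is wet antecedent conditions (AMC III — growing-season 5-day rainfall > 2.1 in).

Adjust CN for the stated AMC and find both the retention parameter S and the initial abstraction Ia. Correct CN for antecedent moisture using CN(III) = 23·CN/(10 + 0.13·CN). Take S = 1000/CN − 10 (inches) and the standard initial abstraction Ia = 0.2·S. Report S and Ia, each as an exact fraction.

CN(III) from CN(II)=77: (23·77)/(10 + 0.13·77) = 7700/87 ≈ 88.506
Max retention: S = 1000/(7700/87) − 10 = 100/77 in (≈ 1.299 in)
Ia = 0.2S: 0.2·1.299 = 0.260 in (exactly 20/77)

S = 100/77 in ≈ 1.299 in; Ia = 20/77 in ≈ 0.260 in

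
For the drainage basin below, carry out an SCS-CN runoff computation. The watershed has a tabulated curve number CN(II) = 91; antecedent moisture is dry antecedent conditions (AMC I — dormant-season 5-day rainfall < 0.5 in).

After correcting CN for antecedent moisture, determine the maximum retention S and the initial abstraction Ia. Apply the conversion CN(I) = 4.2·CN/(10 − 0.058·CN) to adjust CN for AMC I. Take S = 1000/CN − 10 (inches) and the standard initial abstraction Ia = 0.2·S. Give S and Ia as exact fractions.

Dry (AMC I): CN(I) = 4.2·91/(10 − 0.058·91) = (1911/5)/(2361/500) = 63700/787 ≈ 80.940
Retention S: 1000/CN − 10 with CN=80.940 → S = 1500/637 ≈ 2.355 in
Ia = 0.2S: 0.2·2.355 = 0.471 in (exactly 300/637)

S = 1500/637 in ≈ 2.355 in; Ia = 300/637 in ≈ 0.471 in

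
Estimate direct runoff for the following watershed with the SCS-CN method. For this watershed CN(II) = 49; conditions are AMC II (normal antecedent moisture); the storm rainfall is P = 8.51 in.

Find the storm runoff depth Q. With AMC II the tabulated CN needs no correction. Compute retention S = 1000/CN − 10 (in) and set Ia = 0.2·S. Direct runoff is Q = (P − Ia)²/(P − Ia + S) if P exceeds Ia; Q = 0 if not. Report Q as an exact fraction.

Average conditions: CN = 49 (no AMC adjustment).
Retention S: 1000/CN − 10 with CN=49.000 → S = 510/49 ≈ 10.408 in
Ia = 0.2S: 0.2·10.408 = 2.082 in (exactly 102/49)
P − Ia = 8.510 − 2.082 = 31499/4900 ≈ 6.428 in (> 0, runoff occurs)
Runoff Q = (P−Ia)²/(P−Ia+S) = (6.428)²/(6.428+10.408) = 992187001/404245100 ≈ 2.454 in

Q = 992187001/404245100 in ≈ 2.454 in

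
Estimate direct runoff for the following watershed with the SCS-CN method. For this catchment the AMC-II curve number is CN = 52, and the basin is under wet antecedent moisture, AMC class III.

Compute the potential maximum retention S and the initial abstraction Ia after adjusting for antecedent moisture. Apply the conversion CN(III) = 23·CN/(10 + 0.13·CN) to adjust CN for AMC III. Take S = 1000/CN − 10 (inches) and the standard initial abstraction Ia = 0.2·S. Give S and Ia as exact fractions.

S = 1200/299 in ≈ 4.013 in; Ia = 240/299 in ≈ 0.803 in

CN(III) from CN(II)=52: (23·52)/(10 + 0.13·52) = 29900/419 ≈ 71.360
S = 1000/(29900/419) − 10 = 1200/299 in ≈ 4.013 in
Ia = 0.2S: 0.2·4.013 = 0.803 in (exactly 240/299)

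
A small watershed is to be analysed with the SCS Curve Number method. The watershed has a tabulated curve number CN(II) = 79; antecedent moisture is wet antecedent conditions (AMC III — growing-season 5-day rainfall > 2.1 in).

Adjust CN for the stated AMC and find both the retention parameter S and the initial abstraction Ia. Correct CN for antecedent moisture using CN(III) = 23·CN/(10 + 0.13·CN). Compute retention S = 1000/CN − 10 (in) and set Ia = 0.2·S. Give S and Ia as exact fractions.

S = 2100/1817 in ≈ 1.156 in; Ia = 420/1817 in ≈ 0.231 in

Wet (AMC III): CN(III) = 23·79/(10 + 0.13·79) = 1817/(2027/100) = 181700/2027 ≈ 89.640
Max retention: S = 1000/(181700/2027) − 10 = 2100/1817 in (≈ 1.156 in)
Ia = 0.2S: 0.2·1.156 = 0.231 in (exactly 420/1817)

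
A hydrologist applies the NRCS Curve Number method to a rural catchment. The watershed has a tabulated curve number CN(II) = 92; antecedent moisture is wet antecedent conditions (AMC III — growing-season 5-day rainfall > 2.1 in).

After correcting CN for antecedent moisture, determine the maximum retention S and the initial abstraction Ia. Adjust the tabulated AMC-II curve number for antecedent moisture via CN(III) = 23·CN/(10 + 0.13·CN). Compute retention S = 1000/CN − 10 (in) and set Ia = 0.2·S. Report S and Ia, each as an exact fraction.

Adjust CN=92 to AMC III: 23·92/(10 + 0.13·92) → 2116 ÷ (549/25) = 52900/549 ≈ 96.357
Max retention: S = 1000/(52900/549) − 10 = 200/529 in (≈ 0.378 in)
Ia = 0.2·(200/529) = 40/529 in ≈ 0.076 in

S = 200/529 in ≈ 0.378 in; Ia = 40/529 in ≈ 0.076 in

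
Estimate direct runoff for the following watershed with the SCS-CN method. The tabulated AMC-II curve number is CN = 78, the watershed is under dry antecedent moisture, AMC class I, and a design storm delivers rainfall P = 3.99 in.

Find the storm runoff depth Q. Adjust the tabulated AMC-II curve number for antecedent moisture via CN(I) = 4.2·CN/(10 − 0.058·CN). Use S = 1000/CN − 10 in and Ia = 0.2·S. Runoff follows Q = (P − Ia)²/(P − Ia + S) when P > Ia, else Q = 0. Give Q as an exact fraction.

Adjust CN=78 to AMC I: 4.2·78/(10 − 0.058·78) → (1638/5) ÷ (1369/250) = 81900/1369 ≈ 59.825
Retention S: 1000/CN − 10 with CN=59.825 → S = 5500/819 ≈ 6.716 in
Ia = 0.2·(5500/819) = 1100/819 in ≈ 1.343 in
P − Ia = 3.990 − 1.343 = 216781/81900 ≈ 2.647 in (> 0, runoff occurs)
Q = (216781/81900)²/((216781/81900) + 5500/819) = (46994001961/6707610000)/(766781/81900) = 46994001961/62799363900 in ≈ 0.748 in

Q = 46994001961/62799363900 in ≈ 0.748 in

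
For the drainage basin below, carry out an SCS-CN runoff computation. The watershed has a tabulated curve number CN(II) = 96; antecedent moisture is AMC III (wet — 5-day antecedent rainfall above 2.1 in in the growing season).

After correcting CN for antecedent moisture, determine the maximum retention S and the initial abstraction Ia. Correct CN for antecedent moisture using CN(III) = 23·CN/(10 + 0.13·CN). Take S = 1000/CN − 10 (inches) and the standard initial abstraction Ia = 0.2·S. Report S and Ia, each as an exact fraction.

S = 25/138 in ≈ 0.181 in; Ia = 5/138 in ≈ 0.036 in

Wet (AMC III): CN(III) = 23·96/(10 + 0.13·96) = 2208/(562/25) = 27600/281 ≈ 98.221
S = 1000/(27600/281) − 10 = 25/138 in ≈ 0.181 in
Ia = 0.2S: 0.2·0.181 = 0.036 in (exactly 5/138)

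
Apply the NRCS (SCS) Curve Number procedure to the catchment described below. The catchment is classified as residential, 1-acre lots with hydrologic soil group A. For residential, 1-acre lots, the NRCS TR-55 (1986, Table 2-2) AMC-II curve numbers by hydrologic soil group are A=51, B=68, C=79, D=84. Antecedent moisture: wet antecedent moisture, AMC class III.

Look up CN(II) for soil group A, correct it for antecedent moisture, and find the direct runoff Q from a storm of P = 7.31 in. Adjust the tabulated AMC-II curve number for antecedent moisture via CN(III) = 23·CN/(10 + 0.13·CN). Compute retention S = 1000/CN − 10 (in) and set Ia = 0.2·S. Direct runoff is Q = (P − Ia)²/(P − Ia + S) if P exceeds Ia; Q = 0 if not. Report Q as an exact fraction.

Q = 576784048369/146562009900 in ≈ 3.935 in

NRCS table: residential, 1-acre lots, soil group A → CN(II) = 51
Adjust CN=51 to AMC III: 23·51/(10 + 0.13·51) → 1173 ÷ (1663/100) = 117300/1663 ≈ 70.535
S = 1000/(117300/1663) − 10 = 4900/1173 in ≈ 4.177 in
Ia = 0.2·(4900/1173) = 980/1173 in ≈ 0.835 in
Excess rainfall: 7.310 − 0.835 = 6.475 in; P > Ia so Q > 0
Runoff Q = (P−Ia)²/(P−Ia+S) = (6.475)²/(6.475+4.177) = 576784048369/146562009900 ≈ 3.935 in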